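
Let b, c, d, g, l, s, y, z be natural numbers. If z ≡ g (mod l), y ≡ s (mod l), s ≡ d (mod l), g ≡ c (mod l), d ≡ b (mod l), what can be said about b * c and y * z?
b * c ≡ y * z (mod l)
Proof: y ≡ s (mod l) and s ≡ d (mod l), so y ≡ d (mod l). d ≡ b (mod l), so y ≡ b (mod l). From z ≡ g (mod l) and g ≡ c (mod l), z ≡ c (mod l). Using y ≡ b (mod l) and multiplying congruences, y * z ≡ b * c (mod l). Then b * c ≡ y * z (mod l).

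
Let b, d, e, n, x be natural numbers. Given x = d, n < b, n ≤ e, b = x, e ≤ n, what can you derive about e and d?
e < d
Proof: Since b = x and x = d, b = d. n ≤ e and e ≤ n, therefore n = e. Since n < b, e < b. Because b = d, e < d.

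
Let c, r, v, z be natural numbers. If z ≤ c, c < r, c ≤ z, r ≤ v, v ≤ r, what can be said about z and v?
z < v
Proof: c ≤ z and z ≤ c, thus c = z. r ≤ v and v ≤ r, therefore r = v. c < r, so c < v. Since c = z, z < v.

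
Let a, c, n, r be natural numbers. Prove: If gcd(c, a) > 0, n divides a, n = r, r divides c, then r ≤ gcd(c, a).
n = r and n divides a, therefore r divides a. Since r divides c, r divides gcd(c, a). From gcd(c, a) > 0, r ≤ gcd(c, a).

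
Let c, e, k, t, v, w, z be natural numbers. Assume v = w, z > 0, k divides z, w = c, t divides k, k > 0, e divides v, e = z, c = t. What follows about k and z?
k = z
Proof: k divides z and z > 0, so k ≤ z. w = c and c = t, therefore w = t. From v = w and e divides v, e divides w. Because w = t, e divides t. t divides k, so e divides k. e = z, so z divides k. k > 0, so z ≤ k. Since k ≤ z, k = z.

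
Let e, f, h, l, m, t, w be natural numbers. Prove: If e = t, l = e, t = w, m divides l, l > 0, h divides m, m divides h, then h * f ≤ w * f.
Because l = e and e = t, l = t. t = w, so l = w. Because m divides h and h divides m, m = h. m divides l and l > 0, hence m ≤ l. m = h, so h ≤ l. Since l = w, h ≤ w. By multiplying by a non-negative, h * f ≤ w * f.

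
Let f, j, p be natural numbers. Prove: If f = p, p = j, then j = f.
From f = p and p = j, f = j. Then j = f.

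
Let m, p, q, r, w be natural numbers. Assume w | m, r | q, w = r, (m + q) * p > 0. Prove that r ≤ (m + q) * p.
w = r and w | m, therefore r | m. Because r | q, r | m + q. Then r | (m + q) * p. (m + q) * p > 0, so r ≤ (m + q) * p.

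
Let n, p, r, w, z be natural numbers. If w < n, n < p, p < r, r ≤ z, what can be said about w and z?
w < z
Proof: w < n and n < p, thus w < p. p < r, so w < r. r ≤ z, so w < z.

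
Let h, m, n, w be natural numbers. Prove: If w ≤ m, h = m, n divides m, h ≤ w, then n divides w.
Since h = m and h ≤ w, m ≤ w. Since w ≤ m, m = w. n divides m, so n divides w.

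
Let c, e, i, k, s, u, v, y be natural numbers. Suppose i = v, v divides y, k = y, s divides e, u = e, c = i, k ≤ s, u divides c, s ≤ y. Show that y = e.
c = i and i = v, therefore c = v. u = e and u divides c, so e divides c. c = v, so e divides v. v divides y, so e divides y. k = y and k ≤ s, thus y ≤ s. s ≤ y, so s = y. s divides e, so y divides e. Since e divides y, e = y. Then y = e.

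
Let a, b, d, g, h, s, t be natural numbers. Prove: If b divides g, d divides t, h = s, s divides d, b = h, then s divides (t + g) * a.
From s divides d and d divides t, s divides t. b = h and h = s, hence b = s. Since b divides g, s divides g. s divides t, so s divides t + g. Then s divides (t + g) * a.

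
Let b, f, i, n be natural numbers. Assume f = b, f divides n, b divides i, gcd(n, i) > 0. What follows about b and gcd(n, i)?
b ≤ gcd(n, i)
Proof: From f = b and f divides n, b divides n. Since b divides i, b divides gcd(n, i). Since gcd(n, i) > 0, b ≤ gcd(n, i).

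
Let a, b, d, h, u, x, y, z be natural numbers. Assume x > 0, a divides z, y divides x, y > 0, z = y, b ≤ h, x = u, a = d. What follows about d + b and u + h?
d + b ≤ u + h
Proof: Since z = y and a divides z, a divides y. From a = d, d divides y. Since y > 0, d ≤ y. Because y divides x and x > 0, y ≤ x. Since x = u, y ≤ u. d ≤ y, so d ≤ u. Since b ≤ h, d + b ≤ u + h.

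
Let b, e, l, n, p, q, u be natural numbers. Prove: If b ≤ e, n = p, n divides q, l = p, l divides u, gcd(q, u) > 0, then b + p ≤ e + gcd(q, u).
n = p and n divides q, therefore p divides q. Since l = p and l divides u, p divides u. Since p divides q, p divides gcd(q, u). Since gcd(q, u) > 0, p ≤ gcd(q, u). Since b ≤ e, b + p ≤ e + gcd(q, u).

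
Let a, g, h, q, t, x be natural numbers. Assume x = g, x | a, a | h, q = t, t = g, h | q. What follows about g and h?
g = h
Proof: From x | a and a | h, x | h. Since x = g, g | h. q = t and t = g, therefore q = g. From h | q, h | g. g | h, so g = h.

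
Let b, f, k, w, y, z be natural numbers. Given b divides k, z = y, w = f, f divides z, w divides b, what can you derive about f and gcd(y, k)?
f divides gcd(y, k)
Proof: z = y and f divides z, thus f divides y. w divides b and b divides k, hence w divides k. w = f, so f divides k. Since f divides y, f divides gcd(y, k).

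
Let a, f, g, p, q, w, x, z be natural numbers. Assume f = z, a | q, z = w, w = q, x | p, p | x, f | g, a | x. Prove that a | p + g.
x | p and p | x, hence x = p. Since a | x, a | p. f = z and z = w, hence f = w. f | g, so w | g. Since w = q, q | g. a | q, so a | g. a | p, so a | p + g.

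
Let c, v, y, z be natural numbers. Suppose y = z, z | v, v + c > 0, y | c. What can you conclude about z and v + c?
z ≤ v + c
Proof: y = z and y | c, therefore z | c. z | v, so z | v + c. v + c > 0, so z ≤ v + c.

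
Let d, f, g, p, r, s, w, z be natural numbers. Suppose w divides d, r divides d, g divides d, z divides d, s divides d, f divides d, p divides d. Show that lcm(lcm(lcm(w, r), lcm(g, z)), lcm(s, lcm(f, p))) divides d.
w divides d and r divides d, hence lcm(w, r) divides d. g divides d and z divides d, thus lcm(g, z) divides d. lcm(w, r) divides d, so lcm(lcm(w, r), lcm(g, z)) divides d. f divides d and p divides d, so lcm(f, p) divides d. s divides d, so lcm(s, lcm(f, p)) divides d. Since lcm(lcm(w, r), lcm(g, z)) divides d, lcm(lcm(lcm(w, r), lcm(g, z)), lcm(s, lcm(f, p))) divides d.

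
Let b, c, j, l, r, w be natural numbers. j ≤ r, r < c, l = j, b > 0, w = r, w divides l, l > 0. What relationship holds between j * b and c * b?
j * b < c * b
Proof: Because w = r and w divides l, r divides l. l > 0, so r ≤ l. l = j, so r ≤ j. j ≤ r, so r = j. Since r < c, j < c. Using b > 0, by multiplying by a positive, j * b < c * b.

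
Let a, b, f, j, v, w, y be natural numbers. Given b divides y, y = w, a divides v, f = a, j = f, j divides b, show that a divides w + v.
j = f and f = a, therefore j = a. j divides b, so a divides b. Because b divides y, a divides y. y = w, so a divides w. a divides v, so a divides w + v.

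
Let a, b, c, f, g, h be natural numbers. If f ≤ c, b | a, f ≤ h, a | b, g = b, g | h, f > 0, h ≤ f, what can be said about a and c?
a ≤ c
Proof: b | a and a | b, hence b = a. Since g = b, g = a. From h ≤ f and f ≤ h, h = f. Since g | h, g | f. Since f > 0, g ≤ f. f ≤ c, so g ≤ c. Since g = a, a ≤ c.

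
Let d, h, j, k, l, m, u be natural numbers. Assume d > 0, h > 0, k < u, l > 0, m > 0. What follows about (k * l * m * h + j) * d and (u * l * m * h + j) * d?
(k * l * m * h + j) * d < (u * l * m * h + j) * d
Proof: From k < u and l > 0, k * l < u * l. Since m > 0, k * l * m < u * l * m. h > 0, so k * l * m * h < u * l * m * h. Then k * l * m * h + j < u * l * m * h + j. Since d > 0, (k * l * m * h + j) * d < (u * l * m * h + j) * d.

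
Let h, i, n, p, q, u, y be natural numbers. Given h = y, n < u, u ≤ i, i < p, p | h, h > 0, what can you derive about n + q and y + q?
n + q < y + q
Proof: n < u and u ≤ i, therefore n < i. i < p, so n < p. From p | h and h > 0, p ≤ h. Since n < p, n < h. From h = y, n < y. Then n + q < y + q.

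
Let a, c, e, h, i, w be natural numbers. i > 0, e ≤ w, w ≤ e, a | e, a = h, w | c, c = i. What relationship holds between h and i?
h ≤ i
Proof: Because e ≤ w and w ≤ e, e = w. a | e, so a | w. Since c = i and w | c, w | i. a | w, so a | i. i > 0, so a ≤ i. Since a = h, h ≤ i.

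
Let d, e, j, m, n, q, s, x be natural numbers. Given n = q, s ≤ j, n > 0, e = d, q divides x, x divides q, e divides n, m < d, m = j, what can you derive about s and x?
s < x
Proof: m = j and m < d, therefore j < d. s ≤ j, so s < d. q divides x and x divides q, thus q = x. n = q, so n = x. e = d and e divides n, thus d divides n. Since n > 0, d ≤ n. n = x, so d ≤ x. Since s < d, s < x.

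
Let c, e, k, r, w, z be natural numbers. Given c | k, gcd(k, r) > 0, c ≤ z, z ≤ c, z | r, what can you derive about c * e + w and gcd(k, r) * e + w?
c * e + w ≤ gcd(k, r) * e + w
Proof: z ≤ c and c ≤ z, so z = c. Since z | r, c | r. Since c | k, c | gcd(k, r). Since gcd(k, r) > 0, c ≤ gcd(k, r). Then c * e ≤ gcd(k, r) * e. Then c * e + w ≤ gcd(k, r) * e + w.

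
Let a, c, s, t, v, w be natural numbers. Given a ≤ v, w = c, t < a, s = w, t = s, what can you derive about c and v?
c < v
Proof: From t = s and t < a, s < a. Since s = w, w < a. Since a ≤ v, w < v. Since w = c, c < v.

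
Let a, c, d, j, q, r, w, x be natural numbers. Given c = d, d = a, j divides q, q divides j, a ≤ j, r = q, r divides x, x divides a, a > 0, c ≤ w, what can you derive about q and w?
q ≤ w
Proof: c = d and d = a, so c = a. j divides q and q divides j, hence j = q. a ≤ j, so a ≤ q. r = q and r divides x, therefore q divides x. x divides a, so q divides a. Since a > 0, q ≤ a. a ≤ q, so a = q. Since c = a, c = q. Because c ≤ w, q ≤ w.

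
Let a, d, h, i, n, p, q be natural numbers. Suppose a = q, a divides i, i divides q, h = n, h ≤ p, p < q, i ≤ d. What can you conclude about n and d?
n < d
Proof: From a = q and a divides i, q divides i. i divides q, so q = i. h ≤ p and p < q, thus h < q. From h = n, n < q. q = i, so n < i. i ≤ d, so n < d.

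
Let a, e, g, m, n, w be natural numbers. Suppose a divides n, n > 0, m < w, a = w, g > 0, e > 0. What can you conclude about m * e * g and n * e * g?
m * e * g < n * e * g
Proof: a divides n and n > 0, hence a ≤ n. Since a = w, w ≤ n. m < w, so m < n. Combined with e > 0, by multiplying by a positive, m * e < n * e. Because g > 0, by multiplying by a positive, m * e * g < n * e * g.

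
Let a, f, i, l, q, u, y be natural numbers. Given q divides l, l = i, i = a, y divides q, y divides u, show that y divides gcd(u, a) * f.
Because l = i and i = a, l = a. Since y divides q and q divides l, y divides l. Since l = a, y divides a. y divides u, so y divides gcd(u, a). Then y divides gcd(u, a) * f.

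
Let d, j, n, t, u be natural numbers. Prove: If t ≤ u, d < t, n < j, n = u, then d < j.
Since d < t and t ≤ u, d < u. n = u and n < j, hence u < j. d < u, so d < j.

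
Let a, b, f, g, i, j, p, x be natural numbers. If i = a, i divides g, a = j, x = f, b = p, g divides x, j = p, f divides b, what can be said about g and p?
g = p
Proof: Since x = f and g divides x, g divides f. From b = p and f divides b, f divides p. g divides f, so g divides p. a = j and j = p, therefore a = p. From i = a and i divides g, a divides g. a = p, so p divides g. g divides p, so g = p.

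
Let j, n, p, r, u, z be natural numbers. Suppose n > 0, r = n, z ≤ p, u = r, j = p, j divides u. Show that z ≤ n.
u = r and j divides u, therefore j divides r. Since j = p, p divides r. r = n, so p divides n. From n > 0, p ≤ n. Since z ≤ p, z ≤ n.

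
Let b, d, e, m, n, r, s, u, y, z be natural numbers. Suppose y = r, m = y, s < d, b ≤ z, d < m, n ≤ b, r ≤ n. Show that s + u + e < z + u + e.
m = y and d < m, thus d < y. s < d, so s < y. y = r, so s < r. r ≤ n and n ≤ b, hence r ≤ b. Since b ≤ z, r ≤ z. s < r, so s < z. Then s + u < z + u. Then s + u + e < z + u + e.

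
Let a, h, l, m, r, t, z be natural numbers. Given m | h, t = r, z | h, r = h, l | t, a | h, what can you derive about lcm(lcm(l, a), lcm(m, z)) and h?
lcm(lcm(l, a), lcm(m, z)) | h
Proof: t = r and r = h, therefore t = h. Since l | t, l | h. a | h, so lcm(l, a) | h. m | h and z | h, thus lcm(m, z) | h. From lcm(l, a) | h, lcm(lcm(l, a), lcm(m, z)) | h.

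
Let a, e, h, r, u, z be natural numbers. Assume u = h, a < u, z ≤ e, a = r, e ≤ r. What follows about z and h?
z < h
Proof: u = h and a < u, thus a < h. Since a = r, r < h. Since e ≤ r, e < h. Since z ≤ e, z < h.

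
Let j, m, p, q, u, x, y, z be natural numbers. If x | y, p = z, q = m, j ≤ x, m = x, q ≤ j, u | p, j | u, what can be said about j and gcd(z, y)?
j | gcd(z, y)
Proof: p = z and u | p, therefore u | z. j | u, so j | z. From q = m and m = x, q = x. Since q ≤ j, x ≤ j. Since j ≤ x, x = j. Because x | y, j | y. Since j | z, j | gcd(z, y).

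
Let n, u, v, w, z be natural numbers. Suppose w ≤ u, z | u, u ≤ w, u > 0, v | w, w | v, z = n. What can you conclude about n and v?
n ≤ v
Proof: Since u ≤ w and w ≤ u, u = w. w | v and v | w, so w = v. Because u = w, u = v. z | u and u > 0, thus z ≤ u. Since z = n, n ≤ u. Since u = v, n ≤ v.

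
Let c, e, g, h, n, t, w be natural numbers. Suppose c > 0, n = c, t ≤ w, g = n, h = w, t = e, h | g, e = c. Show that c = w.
t = e and e = c, so t = c. t ≤ w, so c ≤ w. Because g = n and n = c, g = c. h = w and h | g, hence w | g. Since g = c, w | c. Since c > 0, w ≤ c. Since c ≤ w, c = w.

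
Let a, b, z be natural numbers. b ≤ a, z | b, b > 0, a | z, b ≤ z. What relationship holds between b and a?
b = a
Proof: Since z | b and b > 0, z ≤ b. Since b ≤ z, z = b. Since a | z, a | b. Since b > 0, a ≤ b. Since b ≤ a, b = a.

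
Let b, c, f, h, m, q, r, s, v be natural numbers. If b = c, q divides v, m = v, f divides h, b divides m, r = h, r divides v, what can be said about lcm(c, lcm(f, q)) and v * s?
lcm(c, lcm(f, q)) divides v * s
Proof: m = v and b divides m, so b divides v. Since b = c, c divides v. r = h and r divides v, thus h divides v. f divides h, so f divides v. Since q divides v, lcm(f, q) divides v. c divides v, so lcm(c, lcm(f, q)) divides v. Then lcm(c, lcm(f, q)) divides v * s.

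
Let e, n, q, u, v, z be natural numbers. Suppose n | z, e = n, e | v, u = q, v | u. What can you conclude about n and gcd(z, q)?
n | gcd(z, q)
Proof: e = n and e | v, thus n | v. Because u = q and v | u, v | q. n | v, so n | q. n | z, so n | gcd(z, q).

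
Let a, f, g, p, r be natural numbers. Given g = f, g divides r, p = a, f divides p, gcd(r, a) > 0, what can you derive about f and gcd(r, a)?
f ≤ gcd(r, a)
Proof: g = f and g divides r, therefore f divides r. Because p = a and f divides p, f divides a. Since f divides r, f divides gcd(r, a). Since gcd(r, a) > 0, f ≤ gcd(r, a).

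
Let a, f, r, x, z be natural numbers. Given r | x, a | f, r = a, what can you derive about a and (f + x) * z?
a | (f + x) * z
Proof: r = a and r | x, hence a | x. Since a | f, a | f + x. Then a | (f + x) * z.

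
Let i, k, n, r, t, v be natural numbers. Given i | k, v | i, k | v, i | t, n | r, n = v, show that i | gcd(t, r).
i | k and k | v, thus i | v. Since v | i, v = i. n = v, so n = i. Since n | r, i | r. From i | t, i | gcd(t, r).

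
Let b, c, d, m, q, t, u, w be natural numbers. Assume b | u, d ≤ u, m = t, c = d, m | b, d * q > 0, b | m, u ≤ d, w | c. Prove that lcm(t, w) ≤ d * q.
b | m and m | b, so b = m. m = t, so b = t. u ≤ d and d ≤ u, thus u = d. From b | u, b | d. b = t, so t | d. c = d and w | c, so w | d. Since t | d, lcm(t, w) | d. Then lcm(t, w) | d * q. d * q > 0, so lcm(t, w) ≤ d * q.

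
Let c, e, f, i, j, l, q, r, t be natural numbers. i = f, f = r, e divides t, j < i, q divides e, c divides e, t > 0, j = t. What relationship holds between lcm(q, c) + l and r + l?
lcm(q, c) + l < r + l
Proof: q divides e and c divides e, therefore lcm(q, c) divides e. e divides t, so lcm(q, c) divides t. t > 0, so lcm(q, c) ≤ t. i = f and f = r, hence i = r. j = t and j < i, thus t < i. Since i = r, t < r. lcm(q, c) ≤ t, so lcm(q, c) < r. Then lcm(q, c) + l < r + l.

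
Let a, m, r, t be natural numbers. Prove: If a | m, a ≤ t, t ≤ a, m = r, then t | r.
a ≤ t and t ≤ a, hence a = t. From m = r and a | m, a | r. Since a = t, t | r.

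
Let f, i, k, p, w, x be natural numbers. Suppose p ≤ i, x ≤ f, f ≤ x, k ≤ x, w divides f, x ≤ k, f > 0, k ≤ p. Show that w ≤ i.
From w divides f and f > 0, w ≤ f. k ≤ x and x ≤ k, so k = x. From x ≤ f and f ≤ x, x = f. Since k = x, k = f. Since k ≤ p, f ≤ p. From w ≤ f, w ≤ p. Since p ≤ i, w ≤ i.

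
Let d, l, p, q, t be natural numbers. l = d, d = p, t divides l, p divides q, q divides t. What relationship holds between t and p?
t = p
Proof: From l = d and d = p, l = p. Since t divides l, t divides p. p divides q and q divides t, therefore p divides t. t divides p, so t = p.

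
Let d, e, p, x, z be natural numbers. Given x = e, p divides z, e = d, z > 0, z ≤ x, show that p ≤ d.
x = e and e = d, hence x = d. p divides z and z > 0, hence p ≤ z. z ≤ x, so p ≤ x. Since x = d, p ≤ d.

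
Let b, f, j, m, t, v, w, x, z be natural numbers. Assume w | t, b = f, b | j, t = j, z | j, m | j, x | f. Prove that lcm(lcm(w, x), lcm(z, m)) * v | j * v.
t = j and w | t, thus w | j. b = f and b | j, thus f | j. From x | f, x | j. w | j, so lcm(w, x) | j. Since z | j and m | j, lcm(z, m) | j. lcm(w, x) | j, so lcm(lcm(w, x), lcm(z, m)) | j. Then lcm(lcm(w, x), lcm(z, m)) * v | j * v.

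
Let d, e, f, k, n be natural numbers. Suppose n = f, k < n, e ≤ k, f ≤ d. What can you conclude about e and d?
e < d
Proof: Since n = f and k < n, k < f. f ≤ d, so k < d. Because e ≤ k, e < d.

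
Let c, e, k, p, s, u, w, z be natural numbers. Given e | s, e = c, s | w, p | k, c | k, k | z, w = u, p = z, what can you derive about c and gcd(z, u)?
c | gcd(z, u)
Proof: p = z and p | k, so z | k. Since k | z, k = z. c | k, so c | z. From e = c and e | s, c | s. w = u and s | w, thus s | u. c | s, so c | u. Because c | z, c | gcd(z, u).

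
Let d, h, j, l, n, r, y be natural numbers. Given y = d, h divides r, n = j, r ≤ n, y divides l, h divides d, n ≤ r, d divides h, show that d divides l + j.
y = d and y divides l, thus d divides l. From r ≤ n and n ≤ r, r = n. Since n = j, r = j. Since h divides d and d divides h, h = d. h divides r, so d divides r. Since r = j, d divides j. d divides l, so d divides l + j.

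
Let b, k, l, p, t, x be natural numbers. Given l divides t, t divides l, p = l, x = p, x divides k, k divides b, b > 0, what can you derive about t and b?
t ≤ b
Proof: l divides t and t divides l, thus l = t. Since x = p and x divides k, p divides k. Since k divides b, p divides b. p = l, so l divides b. l = t, so t divides b. Since b > 0, t ≤ b.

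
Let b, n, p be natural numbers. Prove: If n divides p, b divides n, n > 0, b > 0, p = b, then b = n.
b divides n and n > 0, therefore b ≤ n. p = b and n divides p, thus n divides b. Since b > 0, n ≤ b. Since b ≤ n, b = n.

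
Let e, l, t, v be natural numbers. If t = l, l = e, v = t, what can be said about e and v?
e = v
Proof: v = t and t = l, therefore v = l. Since l = e, v = e. Then e = v.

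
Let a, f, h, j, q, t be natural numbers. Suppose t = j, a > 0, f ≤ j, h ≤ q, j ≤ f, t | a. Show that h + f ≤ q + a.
j ≤ f and f ≤ j, thus j = f. t | a and a > 0, therefore t ≤ a. t = j, so j ≤ a. Since j = f, f ≤ a. From h ≤ q, h + f ≤ q + a.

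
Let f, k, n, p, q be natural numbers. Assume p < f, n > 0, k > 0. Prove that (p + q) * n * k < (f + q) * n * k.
Since p < f, p + q < f + q. Combining with n > 0, by multiplying by a positive, (p + q) * n < (f + q) * n. Since k > 0, by multiplying by a positive, (p + q) * n * k < (f + q) * n * k.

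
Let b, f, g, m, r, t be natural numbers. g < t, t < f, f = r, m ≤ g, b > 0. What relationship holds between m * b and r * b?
m * b < r * b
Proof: g < t and t < f, thus g < f. Because m ≤ g, m < f. f = r, so m < r. Using b > 0 and multiplying by a positive, m * b < r * b.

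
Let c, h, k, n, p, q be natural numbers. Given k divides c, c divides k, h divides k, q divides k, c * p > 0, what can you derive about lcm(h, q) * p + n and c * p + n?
lcm(h, q) * p + n ≤ c * p + n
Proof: k divides c and c divides k, hence k = c. h divides k and q divides k, thus lcm(h, q) divides k. k = c, so lcm(h, q) divides c. Then lcm(h, q) * p divides c * p. Since c * p > 0, lcm(h, q) * p ≤ c * p. Then lcm(h, q) * p + n ≤ c * p + n.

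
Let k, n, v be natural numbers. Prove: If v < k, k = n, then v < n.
k = n and v < k. By substitution, v < n.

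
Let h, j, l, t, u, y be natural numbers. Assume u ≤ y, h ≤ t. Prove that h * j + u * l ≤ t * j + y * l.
Since h ≤ t, h * j ≤ t * j. Since u ≤ y, u * l ≤ y * l. Since h * j ≤ t * j, h * j + u * l ≤ t * j + y * l.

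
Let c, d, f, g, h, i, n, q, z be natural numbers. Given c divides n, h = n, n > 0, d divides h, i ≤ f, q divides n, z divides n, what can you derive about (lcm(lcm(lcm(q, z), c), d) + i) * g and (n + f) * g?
(lcm(lcm(lcm(q, z), c), d) + i) * g ≤ (n + f) * g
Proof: From q divides n and z divides n, lcm(q, z) divides n. Since c divides n, lcm(lcm(q, z), c) divides n. Because h = n and d divides h, d divides n. lcm(lcm(q, z), c) divides n, so lcm(lcm(lcm(q, z), c), d) divides n. n > 0, so lcm(lcm(lcm(q, z), c), d) ≤ n. i ≤ f, so lcm(lcm(lcm(q, z), c), d) + i ≤ n + f. By multiplying by a non-negative, (lcm(lcm(lcm(q, z), c), d) + i) * g ≤ (n + f) * g.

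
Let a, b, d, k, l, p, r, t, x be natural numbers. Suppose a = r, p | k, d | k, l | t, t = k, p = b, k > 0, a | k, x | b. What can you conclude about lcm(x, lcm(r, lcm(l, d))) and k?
lcm(x, lcm(r, lcm(l, d))) ≤ k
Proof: p = b and p | k, so b | k. Since x | b, x | k. a = r and a | k, therefore r | k. t = k and l | t, therefore l | k. d | k, so lcm(l, d) | k. Because r | k, lcm(r, lcm(l, d)) | k. Because x | k, lcm(x, lcm(r, lcm(l, d))) | k. Since k > 0, lcm(x, lcm(r, lcm(l, d))) ≤ k.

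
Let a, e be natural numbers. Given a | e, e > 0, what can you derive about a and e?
a ≤ e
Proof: a | e and e > 0. By divisors are at most what they divide, a ≤ e.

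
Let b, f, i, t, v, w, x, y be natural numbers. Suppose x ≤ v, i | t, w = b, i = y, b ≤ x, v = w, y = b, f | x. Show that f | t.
From v = w and w = b, v = b. Since x ≤ v, x ≤ b. b ≤ x, so x = b. f | x, so f | b. i = y and y = b, hence i = b. i | t, so b | t. f | b, so f | t.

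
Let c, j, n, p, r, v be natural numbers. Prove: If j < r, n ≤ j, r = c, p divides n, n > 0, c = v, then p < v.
r = c and c = v, therefore r = v. Since p divides n and n > 0, p ≤ n. From n ≤ j and j < r, n < r. Since p ≤ n, p < r. r = v, so p < v.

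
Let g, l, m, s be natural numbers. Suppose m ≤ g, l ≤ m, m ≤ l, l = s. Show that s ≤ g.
m ≤ l and l ≤ m, therefore m = l. Since l = s, m = s. m ≤ g, so s ≤ g.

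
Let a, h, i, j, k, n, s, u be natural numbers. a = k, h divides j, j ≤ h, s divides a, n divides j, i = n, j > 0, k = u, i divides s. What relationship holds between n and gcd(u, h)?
n divides gcd(u, h)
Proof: i = n and i divides s, therefore n divides s. a = k and k = u, hence a = u. s divides a, so s divides u. n divides s, so n divides u. h divides j and j > 0, hence h ≤ j. Since j ≤ h, j = h. Because n divides j, n divides h. From n divides u, n divides gcd(u, h).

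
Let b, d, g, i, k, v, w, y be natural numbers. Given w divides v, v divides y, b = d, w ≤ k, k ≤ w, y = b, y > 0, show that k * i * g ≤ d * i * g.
y = b and b = d, so y = d. Because w ≤ k and k ≤ w, w = k. w divides v and v divides y, therefore w divides y. Because y > 0, w ≤ y. w = k, so k ≤ y. From y = d, k ≤ d. By multiplying by a non-negative, k * i ≤ d * i. By multiplying by a non-negative, k * i * g ≤ d * i * g.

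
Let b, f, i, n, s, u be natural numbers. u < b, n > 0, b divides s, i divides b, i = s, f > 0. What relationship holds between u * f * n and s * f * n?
u * f * n < s * f * n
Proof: From i = s and i divides b, s divides b. b divides s, so b = s. Since u < b, u < s. Using f > 0, by multiplying by a positive, u * f < s * f. Since n > 0, by multiplying by a positive, u * f * n < s * f * n.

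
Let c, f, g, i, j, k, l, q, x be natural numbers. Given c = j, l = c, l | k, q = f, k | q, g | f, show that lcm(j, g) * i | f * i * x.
l = c and l | k, hence c | k. From q = f and k | q, k | f. Since c | k, c | f. Because c = j, j | f. Since g | f, lcm(j, g) | f. Then lcm(j, g) * i | f * i. Then lcm(j, g) * i | f * i * x.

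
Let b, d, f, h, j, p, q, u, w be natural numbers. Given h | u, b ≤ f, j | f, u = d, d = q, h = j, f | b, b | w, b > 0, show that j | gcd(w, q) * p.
f | b and b > 0, therefore f ≤ b. From b ≤ f, b = f. b | w, so f | w. Because j | f, j | w. From u = d and h | u, h | d. Because d = q, h | q. h = j, so j | q. j | w, so j | gcd(w, q). Then j | gcd(w, q) * p.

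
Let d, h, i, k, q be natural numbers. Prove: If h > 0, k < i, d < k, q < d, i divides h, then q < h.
From q < d and d < k, q < k. Since k < i, q < i. i divides h and h > 0, therefore i ≤ h. q < i, so q < h.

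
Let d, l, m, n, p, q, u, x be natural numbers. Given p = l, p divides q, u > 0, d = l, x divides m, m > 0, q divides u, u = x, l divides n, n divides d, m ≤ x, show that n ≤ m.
x divides m and m > 0, thus x ≤ m. Since m ≤ x, x = m. Since u = x, u = m. d = l and n divides d, so n divides l. Since l divides n, l = n. p = l and p divides q, hence l divides q. Because l = n, n divides q. q divides u, so n divides u. Because u > 0, n ≤ u. Since u = m, n ≤ m.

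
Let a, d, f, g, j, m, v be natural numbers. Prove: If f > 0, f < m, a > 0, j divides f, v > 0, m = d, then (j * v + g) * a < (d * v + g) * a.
Since j divides f and f > 0, j ≤ f. m = d and f < m, thus f < d. j ≤ f, so j < d. Since v > 0, by multiplying by a positive, j * v < d * v. Then j * v + g < d * v + g. Since a > 0, by multiplying by a positive, (j * v + g) * a < (d * v + g) * a.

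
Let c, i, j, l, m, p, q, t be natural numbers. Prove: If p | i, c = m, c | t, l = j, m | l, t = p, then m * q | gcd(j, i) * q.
l = j and m | l, thus m | j. Since c = m and c | t, m | t. t = p, so m | p. Since p | i, m | i. m | j, so m | gcd(j, i). Then m * q | gcd(j, i) * q.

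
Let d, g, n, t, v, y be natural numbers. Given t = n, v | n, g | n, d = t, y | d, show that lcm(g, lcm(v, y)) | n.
Since d = t and t = n, d = n. Since y | d, y | n. v | n, so lcm(v, y) | n. Since g | n, lcm(g, lcm(v, y)) | n.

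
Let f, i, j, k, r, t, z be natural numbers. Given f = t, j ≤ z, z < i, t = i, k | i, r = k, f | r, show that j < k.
Because f = t and f | r, t | r. Because t = i, i | r. Since r = k, i | k. Since k | i, i = k. From j ≤ z and z < i, j < i. Since i = k, j < k.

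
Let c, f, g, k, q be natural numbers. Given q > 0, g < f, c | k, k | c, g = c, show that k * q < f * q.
c | k and k | c, hence c = k. Since g = c, g = k. Since g < f, k < f. q > 0, so k * q < f * q.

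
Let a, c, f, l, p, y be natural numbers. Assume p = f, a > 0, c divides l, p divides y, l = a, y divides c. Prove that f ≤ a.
y divides c and c divides l, so y divides l. Since p divides y, p divides l. Since l = a, p divides a. p = f, so f divides a. Since a > 0, f ≤ a.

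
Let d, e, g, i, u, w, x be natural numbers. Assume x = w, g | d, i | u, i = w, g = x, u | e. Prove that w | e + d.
i | u and u | e, therefore i | e. From i = w, w | e. g = x and x = w, hence g = w. g | d, so w | d. w | e, so w | e + d.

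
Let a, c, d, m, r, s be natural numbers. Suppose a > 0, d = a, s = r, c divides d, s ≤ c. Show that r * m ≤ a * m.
d = a and c divides d, so c divides a. Since a > 0, c ≤ a. Since s ≤ c, s ≤ a. Since s = r, r ≤ a. By multiplying by a non-negative, r * m ≤ a * m.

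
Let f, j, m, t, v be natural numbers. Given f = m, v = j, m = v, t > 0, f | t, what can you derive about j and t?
j ≤ t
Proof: Because f = m and m = v, f = v. Because v = j, f = j. f | t and t > 0, therefore f ≤ t. f = j, so j ≤ t.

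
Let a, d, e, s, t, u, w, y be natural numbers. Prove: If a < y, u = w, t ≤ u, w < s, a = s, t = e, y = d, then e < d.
t = e and t ≤ u, hence e ≤ u. u = w, so e ≤ w. Since y = d and a < y, a < d. Since a = s, s < d. w < s, so w < d. e ≤ w, so e < d.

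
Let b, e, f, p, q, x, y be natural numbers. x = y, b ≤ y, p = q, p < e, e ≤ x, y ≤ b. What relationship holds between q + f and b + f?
q + f < b + f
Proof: y ≤ b and b ≤ y, thus y = b. x = y, so x = b. p < e and e ≤ x, thus p < x. Since p = q, q < x. Since x = b, q < b. Then q + f < b + f.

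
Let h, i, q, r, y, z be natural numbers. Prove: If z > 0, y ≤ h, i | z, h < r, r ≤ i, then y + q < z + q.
y ≤ h and h < r, so y < r. i | z and z > 0, therefore i ≤ z. Since r ≤ i, r ≤ z. y < r, so y < z. Then y + q < z + q.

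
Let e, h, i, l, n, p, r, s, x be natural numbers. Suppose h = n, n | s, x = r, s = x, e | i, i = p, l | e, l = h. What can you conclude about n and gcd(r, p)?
n | gcd(r, p)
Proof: s = x and x = r, hence s = r. Since n | s, n | r. Since l = h and h = n, l = n. Since l | e and e | i, l | i. l = n, so n | i. Since i = p, n | p. n | r, so n | gcd(r, p).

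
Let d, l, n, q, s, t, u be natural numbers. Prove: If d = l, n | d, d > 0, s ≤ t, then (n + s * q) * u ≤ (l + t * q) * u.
n | d and d > 0, hence n ≤ d. Since d = l, n ≤ l. From s ≤ t, s * q ≤ t * q. Since n ≤ l, n + s * q ≤ l + t * q. Then (n + s * q) * u ≤ (l + t * q) * u.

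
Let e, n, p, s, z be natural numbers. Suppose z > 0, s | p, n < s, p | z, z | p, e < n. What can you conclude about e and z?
e < z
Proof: Because e < n and n < s, e < s. p | z and z | p, hence p = z. Since s | p, s | z. Since z > 0, s ≤ z. e < s, so e < z.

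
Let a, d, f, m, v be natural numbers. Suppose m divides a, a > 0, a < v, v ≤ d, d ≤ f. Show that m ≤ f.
Because m divides a and a > 0, m ≤ a. a < v and v ≤ d, hence a < d. m ≤ a, so m < d. Since d ≤ f, m < f. Then m ≤ f.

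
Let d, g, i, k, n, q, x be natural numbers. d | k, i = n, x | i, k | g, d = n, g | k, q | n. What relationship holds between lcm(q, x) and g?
lcm(q, x) | g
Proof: Because i = n and x | i, x | n. Because q | n, lcm(q, x) | n. k | g and g | k, hence k = g. Because d = n and d | k, n | k. Since k = g, n | g. Since lcm(q, x) | n, lcm(q, x) | g.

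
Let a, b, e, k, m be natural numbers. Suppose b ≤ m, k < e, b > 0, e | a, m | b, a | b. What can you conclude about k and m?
k < m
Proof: m | b and b > 0, therefore m ≤ b. b ≤ m, so b = m. e | a and a | b, therefore e | b. b > 0, so e ≤ b. Since k < e, k < b. b = m, so k < m.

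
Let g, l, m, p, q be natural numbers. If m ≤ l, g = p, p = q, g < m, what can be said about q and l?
q < l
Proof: From g = p and p = q, g = q. Since g < m and m ≤ l, g < l. Since g = q, q < l.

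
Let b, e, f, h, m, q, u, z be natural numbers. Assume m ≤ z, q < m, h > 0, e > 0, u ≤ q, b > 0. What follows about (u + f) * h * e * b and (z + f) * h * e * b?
(u + f) * h * e * b < (z + f) * h * e * b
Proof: u ≤ q and q < m, therefore u < m. From m ≤ z, u < z. Then u + f < z + f. h > 0, so (u + f) * h < (z + f) * h. Since e > 0, (u + f) * h * e < (z + f) * h * e. b > 0, so (u + f) * h * e * b < (z + f) * h * e * b.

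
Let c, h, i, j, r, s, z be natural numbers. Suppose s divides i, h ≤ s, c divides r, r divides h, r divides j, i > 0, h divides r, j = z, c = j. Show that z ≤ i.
h divides r and r divides h, so h = r. From c = j and c divides r, j divides r. r divides j, so r = j. Since h = r, h = j. Since j = z, h = z. Because s divides i and i > 0, s ≤ i. h ≤ s, so h ≤ i. h = z, so z ≤ i.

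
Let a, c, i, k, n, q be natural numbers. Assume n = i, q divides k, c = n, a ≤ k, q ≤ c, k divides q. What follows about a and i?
a ≤ i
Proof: c = n and n = i, hence c = i. Since q divides k and k divides q, q = k. q ≤ c, so k ≤ c. Since a ≤ k, a ≤ c. Since c = i, a ≤ i.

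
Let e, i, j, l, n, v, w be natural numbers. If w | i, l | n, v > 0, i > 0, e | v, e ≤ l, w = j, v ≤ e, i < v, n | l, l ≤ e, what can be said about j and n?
j < n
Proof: e | v and v > 0, hence e ≤ v. v ≤ e, so v = e. Because e ≤ l and l ≤ e, e = l. v = e, so v = l. Because l | n and n | l, l = n. Since v = l, v = n. w = j and w | i, thus j | i. Since i > 0, j ≤ i. i < v, so j < v. Since v = n, j < n.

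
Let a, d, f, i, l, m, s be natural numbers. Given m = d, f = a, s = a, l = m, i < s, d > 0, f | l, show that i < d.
From s = a and i < s, i < a. l = m and f | l, hence f | m. From m = d, f | d. Since f = a, a | d. Since d > 0, a ≤ d. Since i < a, i < d.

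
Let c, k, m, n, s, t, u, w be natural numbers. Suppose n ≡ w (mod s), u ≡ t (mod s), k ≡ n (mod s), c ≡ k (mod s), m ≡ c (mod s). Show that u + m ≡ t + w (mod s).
From m ≡ c (mod s) and c ≡ k (mod s), m ≡ k (mod s). Since k ≡ n (mod s), m ≡ n (mod s). n ≡ w (mod s), so m ≡ w (mod s). u ≡ t (mod s), so u + m ≡ t + w (mod s).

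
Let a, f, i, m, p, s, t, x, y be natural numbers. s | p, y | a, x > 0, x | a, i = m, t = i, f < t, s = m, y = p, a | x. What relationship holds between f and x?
f < x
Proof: t = i and i = m, so t = m. f < t, so f < m. Because a | x and x | a, a = x. y = p and y | a, hence p | a. Because s | p, s | a. Since s = m, m | a. Since a = x, m | x. x > 0, so m ≤ x. f < m, so f < x.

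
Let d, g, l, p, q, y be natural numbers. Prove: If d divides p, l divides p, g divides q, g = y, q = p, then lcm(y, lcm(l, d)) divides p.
From q = p and g divides q, g divides p. g = y, so y divides p. l divides p and d divides p, hence lcm(l, d) divides p. y divides p, so lcm(y, lcm(l, d)) divides p.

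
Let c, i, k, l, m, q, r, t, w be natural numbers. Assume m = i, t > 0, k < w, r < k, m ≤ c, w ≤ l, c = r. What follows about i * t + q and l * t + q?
i * t + q < l * t + q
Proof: m = i and m ≤ c, therefore i ≤ c. Since c = r, i ≤ r. From k < w and w ≤ l, k < l. Since r < k, r < l. Since i ≤ r, i < l. Because t > 0, by multiplying by a positive, i * t < l * t. Then i * t + q < l * t + q.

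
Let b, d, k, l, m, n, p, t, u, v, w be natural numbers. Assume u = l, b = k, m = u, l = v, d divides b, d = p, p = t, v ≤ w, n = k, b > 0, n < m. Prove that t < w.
d = p and p = t, therefore d = t. d divides b and b > 0, hence d ≤ b. Since b = k, d ≤ k. From m = u and u = l, m = l. Since n < m, n < l. Since n = k, k < l. Since l = v, k < v. Since d ≤ k, d < v. From d = t, t < v. Since v ≤ w, t < w.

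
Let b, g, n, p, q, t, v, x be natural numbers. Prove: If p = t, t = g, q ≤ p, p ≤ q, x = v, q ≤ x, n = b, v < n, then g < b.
p = t and t = g, thus p = g. q ≤ p and p ≤ q, hence q = p. Because x = v and q ≤ x, q ≤ v. n = b and v < n, therefore v < b. Since q ≤ v, q < b. Since q = p, p < b. From p = g, g < b.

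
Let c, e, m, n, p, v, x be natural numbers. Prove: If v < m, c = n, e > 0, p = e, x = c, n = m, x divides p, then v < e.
c = n and n = m, thus c = m. p = e and x divides p, hence x divides e. Since x = c, c divides e. c = m, so m divides e. Since e > 0, m ≤ e. v < m, so v < e.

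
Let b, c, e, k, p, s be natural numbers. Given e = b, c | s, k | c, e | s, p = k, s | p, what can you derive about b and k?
b | k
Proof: p = k and s | p, so s | k. Since k | c and c | s, k | s. s | k, so s = k. Because e | s, e | k. Since e = b, b | k.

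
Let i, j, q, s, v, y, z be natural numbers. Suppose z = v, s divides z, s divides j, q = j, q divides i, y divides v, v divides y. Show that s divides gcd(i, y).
q = j and q divides i, thus j divides i. s divides j, so s divides i. v divides y and y divides v, hence v = y. Because z = v and s divides z, s divides v. Since v = y, s divides y. Since s divides i, s divides gcd(i, y).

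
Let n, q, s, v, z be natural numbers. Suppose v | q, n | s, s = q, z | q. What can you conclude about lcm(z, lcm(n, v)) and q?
lcm(z, lcm(n, v)) | q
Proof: s = q and n | s, hence n | q. v | q, so lcm(n, v) | q. z | q, so lcm(z, lcm(n, v)) | q.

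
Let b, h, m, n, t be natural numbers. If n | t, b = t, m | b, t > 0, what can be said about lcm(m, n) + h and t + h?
lcm(m, n) + h ≤ t + h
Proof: b = t and m | b, therefore m | t. Since n | t, lcm(m, n) | t. t > 0, so lcm(m, n) ≤ t. Then lcm(m, n) + h ≤ t + h.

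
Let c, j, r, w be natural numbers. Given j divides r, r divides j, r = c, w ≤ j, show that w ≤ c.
Since j divides r and r divides j, j = r. Since r = c, j = c. w ≤ j, so w ≤ c.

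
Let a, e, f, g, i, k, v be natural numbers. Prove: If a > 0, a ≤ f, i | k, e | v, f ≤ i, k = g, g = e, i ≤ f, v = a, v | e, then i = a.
e | v and v | e, therefore e = v. Since g = e, g = v. Since v = a, g = a. k = g and i | k, therefore i | g. From g = a, i | a. From a > 0, i ≤ a. Since f ≤ i and i ≤ f, f = i. Since a ≤ f, a ≤ i. Since i ≤ a, i = a.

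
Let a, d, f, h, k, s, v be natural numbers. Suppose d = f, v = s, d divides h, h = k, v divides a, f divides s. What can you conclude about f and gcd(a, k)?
f divides gcd(a, k)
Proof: v = s and v divides a, thus s divides a. Because f divides s, f divides a. Because d = f and d divides h, f divides h. Since h = k, f divides k. Since f divides a, f divides gcd(a, k).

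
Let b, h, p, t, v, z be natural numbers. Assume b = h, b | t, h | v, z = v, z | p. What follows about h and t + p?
h | t + p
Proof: Since b = h and b | t, h | t. Because z = v and z | p, v | p. h | v, so h | p. h | t, so h | t + p.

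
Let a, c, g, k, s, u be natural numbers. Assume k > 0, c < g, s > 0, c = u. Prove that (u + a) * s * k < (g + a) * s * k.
c = u and c < g, thus u < g. Then u + a < g + a. Since s > 0, (u + a) * s < (g + a) * s. k > 0, so (u + a) * s * k < (g + a) * s * k.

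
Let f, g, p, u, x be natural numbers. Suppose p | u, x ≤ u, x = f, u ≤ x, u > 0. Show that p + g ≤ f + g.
u ≤ x and x ≤ u, thus u = x. x = f, so u = f. p | u and u > 0, thus p ≤ u. u = f, so p ≤ f. Then p + g ≤ f + g.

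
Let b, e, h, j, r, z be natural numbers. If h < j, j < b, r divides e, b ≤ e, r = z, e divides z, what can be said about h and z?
h < z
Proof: r = z and r divides e, so z divides e. Since e divides z, e = z. j < b and b ≤ e, so j < e. Because e = z, j < z. h < j, so h < z.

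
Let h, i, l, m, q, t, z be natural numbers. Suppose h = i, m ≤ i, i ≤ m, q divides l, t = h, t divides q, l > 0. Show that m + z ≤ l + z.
i ≤ m and m ≤ i, therefore i = m. h = i, so h = m. t = h and t divides q, thus h divides q. q divides l, so h divides l. Since l > 0, h ≤ l. Since h = m, m ≤ l. Then m + z ≤ l + z.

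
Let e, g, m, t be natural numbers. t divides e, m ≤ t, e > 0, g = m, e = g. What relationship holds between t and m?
t = m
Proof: e = g and g = m, thus e = m. Since t divides e and e > 0, t ≤ e. Since e = m, t ≤ m. Since m ≤ t, t = m.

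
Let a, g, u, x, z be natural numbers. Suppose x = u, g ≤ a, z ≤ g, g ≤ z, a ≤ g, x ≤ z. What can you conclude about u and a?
u ≤ a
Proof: z ≤ g and g ≤ z, therefore z = g. g ≤ a and a ≤ g, so g = a. z = g, so z = a. x = u and x ≤ z, thus u ≤ z. Since z = a, u ≤ a.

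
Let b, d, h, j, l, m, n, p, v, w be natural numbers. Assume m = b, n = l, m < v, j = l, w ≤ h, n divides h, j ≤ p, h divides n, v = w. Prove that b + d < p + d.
Because m = b and m < v, b < v. v = w, so b < w. From h divides n and n divides h, h = n. w ≤ h, so w ≤ n. From n = l, w ≤ l. j = l and j ≤ p, therefore l ≤ p. Since w ≤ l, w ≤ p. Since b < w, b < p. Then b + d < p + d.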